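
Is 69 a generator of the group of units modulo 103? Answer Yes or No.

No

φ(103) = 103 − 1 = 102 = 2 · 3 · 17.
Test 69^(102/q) mod 103 for each prime factor q of 102:
69^51 ≡ 102 (mod 103)  [q = 2: ≢ 1 ✓]
69^34 ≡ 1 (mod 103)  [q = 3: ≡ 1 ✗]
69^6 ≡ 13 (mod 103)  [q = 17: ≢ 1 ✓]
The check at q = 3 fails, so 69 generates a proper subgroup.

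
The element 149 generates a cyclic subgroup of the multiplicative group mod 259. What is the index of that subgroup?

72

By Lagrange's theorem, ord_259(149) divides φ(259) = φ(7·37) = (7−1)·(37−1) = 6·36 = 216 = 2^3 · 3^3.
Divisors of 216: 1, 2, 3, 4, 6, 8, 9, 12, 18, 24, 27, 36, 54, 72, 108, 216.
Test each divisor d:
149^1 ≡ 149 (mod 259)
149^2 ≡ 186 (mod 259)
149^3 ≡ 1 (mod 259) ✓
The order of 149 is 3, so the subgroup it generates has 3 elements.
The index is φ(259) / ord(149) = 216 / 3 = 72.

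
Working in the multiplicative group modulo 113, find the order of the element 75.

112

By Lagrange's theorem, ord_113(75) divides φ(113) = 113 − 1 = 112 = 2^4 · 7.
Divisors of 112: 1, 2, 4, 7, 8, 14, 16, 28, 56, 112.
Evaluate successive powers at the divisors of 112:
75^1 ≡ 75
75^2 ≡ 88
75^4 ≡ 60
75^7 ≡ 48
75^8 ≡ 97
75^14 ≡ 44
75^16 ≡ 30
75^28 ≡ 15
75^56 ≡ 112
75^112 ≡ 1
Hence ord(75) = 112.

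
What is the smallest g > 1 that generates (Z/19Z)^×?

2

φ(19) = 19 − 1 = 18 = 2 · 3^2.
g is a primitive root iff g^(18/q) ≢ 1 (mod 19) for each prime q ∈ {2, 3}.
g = 2: 2^9 ≡ 18; 2^6 ≡ 7 — none is 1, so 2 is a primitive root.
Hence the least primitive root of 19 is 2.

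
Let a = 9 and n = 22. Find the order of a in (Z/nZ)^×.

ord(9) | φ(22) = φ(2)·φ(11) = 1·10 = 10 = 2 · 5.
Divisors of 10: 1, 2, 5, 10.
Check 9^d mod 22 for each divisor in increasing order:
9^1 ≡ 9 (mod 22)
9^2 ≡ 15 (mod 22)
9^5 ≡ 1 (mod 22) ✓
Therefore the multiplicative order of 9 modulo 22 is 5.

5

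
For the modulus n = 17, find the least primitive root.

φ(17) = 17 − 1 = 16 = 2^4.
Test candidates g = 2, 3, … against the prime factors q ∈ {2} of φ(17): g is a generator iff g^(16/q) ≢ 1 for every such q.
g = 2: 2^8 ≡ 1 — hits 1, so not a primitive root.
g = 3: 3^8 ≡ 16 — none is 1, so 3 is a primitive root.
Hence the least primitive root of 17 is 3.

3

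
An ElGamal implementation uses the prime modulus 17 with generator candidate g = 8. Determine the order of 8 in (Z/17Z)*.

By Lagrange's theorem, ord_17(8) divides φ(17) = 17 − 1 = 16 = 2^4.
Divisors of 16: 1, 2, 4, 8, 16.
Evaluate successive powers at the divisors of 16:
8^1 ≡ 8
8^2 ≡ 13
8^4 ≡ 16
8^8 ≡ 1
The smallest such exponent is 8, so the order of 8 is 8.

8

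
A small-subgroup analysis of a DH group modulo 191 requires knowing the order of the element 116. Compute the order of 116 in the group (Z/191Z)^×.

190

By Lagrange's theorem, ord_191(116) divides φ(191) = 191 − 1 = 190 = 2 · 5 · 19.
Divisors of 190: 1, 2, 5, 10, 19, 38, 95, 190.
Compute 116^d (mod 191) for the divisors d until we hit 1:
116^1 ≡ 116
116^2 ≡ 86
116^5 ≡ 155
116^10 ≡ 150
116^19 ≡ 82
116^38 ≡ 39
116^95 ≡ 190
116^190 ≡ 1
So ord_191(116) = 190.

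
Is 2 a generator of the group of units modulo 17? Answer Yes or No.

No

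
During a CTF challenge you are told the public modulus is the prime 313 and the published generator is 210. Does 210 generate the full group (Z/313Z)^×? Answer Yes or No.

No

φ(313) = 313 − 1 = 312 = 2^3 · 3 · 13.
Test 210^(312/q) mod 313 for each prime factor q of 312:
210^156 ≡ 1 (mod 313)  [q = 2: ≡ 1 ✗]
210^104 ≡ 1 (mod 313)  [q = 3: ≡ 1 ✗]
210^24 ≡ 294 (mod 313)  [q = 13: ≢ 1 ✓]
210^156 ≡ 1 shows ord(210) | 156, strictly less than φ(313); not a primitive root.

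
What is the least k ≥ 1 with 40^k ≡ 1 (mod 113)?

By Lagrange's theorem, ord_113(40) divides φ(113) = 113 − 1 = 112 = 2^4 · 7.
Divisors of 112: 1, 2, 4, 7, 8, 14, 16, 28, 56, 112.
Compute 40^d (mod 113) for the divisors d until we hit 1:
40^1 ≡ 40
40^2 ≡ 18
40^4 ≡ 98
40^7 ≡ 48
40^8 ≡ 112
40^14 ≡ 44
40^16 ≡ 1
The smallest such exponent is 16, so the order of 40 is 16.

16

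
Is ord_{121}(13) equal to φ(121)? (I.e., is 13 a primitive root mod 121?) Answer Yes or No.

Yes

φ(121) = φ(11^2) = 11·(11−1) = 110 = 2 · 5 · 11.
Test 13^(110/q) mod 121 for each prime factor q of 110:
13^55 ≡ 120 (mod 121)  [q = 2: ≢ 1 ✓]
13^22 ≡ 81 (mod 121)  [q = 5: ≢ 1 ✓]
13^10 ≡ 111 (mod 121)  [q = 11: ≢ 1 ✓]
Every test exponent gives a nontrivial residue, hence 13 generates the full group.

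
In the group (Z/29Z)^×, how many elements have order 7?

φ(29) = 29 − 1 = 28 = 2^2 · 7.
Since (Z/29Z)^× is cyclic of order 28, the number of elements of order d is φ(d) when d | 28 and 0 otherwise.
7 | 28, and φ(7) = 7 − 1 = 6.

6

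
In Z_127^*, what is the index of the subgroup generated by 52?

By Lagrange's theorem, ord_127(52) divides φ(127) = 127 − 1 = 126 = 2 · 3^2 · 7.
Divisors of 126: 1, 2, 3, 6, 7, 9, 14, 18, 21, 42, 63, 126.
Test each divisor d:
52^1 ≡ 52
52^2 ≡ 37
52^3 ≡ 19
52^6 ≡ 107
52^7 ≡ 103
52^9 ≡ 1
The order of 52 is 9, so the subgroup it generates has 9 elements.
Index = |(Z/127Z)^×| / |⟨52⟩| = 126 / 9 = 14.

14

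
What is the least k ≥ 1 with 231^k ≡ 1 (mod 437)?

18

Since 231 ∈ (Z/437Z)^×, its order divides φ(437) = φ(19·23) = (19−1)·(23−1) = 18·22 = 396 = 2^2 · 3^2 · 11.
Divisors of 396: 1, 2, 3, 4, 6, 9, 11, 12, 18, 22, 33, 36, 44, 66, 99, 132, 198, 396.
Check 231^d mod 437 for each divisor in increasing order:
231^1 ≡ 231
231^2 ≡ 47
231^3 ≡ 369
231^4 ≡ 24
231^6 ≡ 254
231^9 ≡ 208
231^11 ≡ 162
231^12 ≡ 277
231^18 ≡ 1
The smallest such exponent is 18, so the order of 231 is 18.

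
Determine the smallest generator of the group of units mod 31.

φ(31) = 31 − 1 = 30 = 2 · 3 · 5.
Test candidates g = 2, 3, … against the prime factors q ∈ {2, 3, 5} of φ(31): g is a generator iff g^(30/q) ≢ 1 for every such q.
g = 2: 2^15 ≡ 1 — hits 1, so not a primitive root.
g = 3: 3^15 ≡ 30; 3^10 ≡ 25; 3^6 ≡ 16 — none is 1, so 3 is a primitive root.
Hence the least primitive root of 31 is 3.

3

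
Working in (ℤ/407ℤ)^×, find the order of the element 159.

30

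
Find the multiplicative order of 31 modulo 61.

60

By Lagrange's theorem, ord_61(31) divides φ(61) = 61 − 1 = 60 = 2^2 · 3 · 5.
Divisors of 60: 1, 2, 3, 4, 5, 6, 10, 12, 15, 20, 30, 60.
Test each divisor d:
31^1 ≡ 31
31^2 ≡ 46
31^3 ≡ 23
31^4 ≡ 42
31^5 ≡ 21
31^6 ≡ 41
31^10 ≡ 14
31^12 ≡ 34
31^15 ≡ 50
31^20 ≡ 13
31^30 ≡ 60
31^60 ≡ 1
The smallest such exponent is 60, so the order of 31 is 60.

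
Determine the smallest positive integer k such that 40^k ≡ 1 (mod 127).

42

The order of 40 must divide φ(127) = 127 − 1 = 126 = 2 · 3^2 · 7.
Divisors of 126: 1, 2, 3, 6, 7, 9, 14, 18, 21, 42, 63, 126.
Evaluate successive powers at the divisors of 126:
40^1 ≡ 40
40^2 ≡ 76
40^3 ≡ 119
40^6 ≡ 64
40^7 ≡ 20
40^9 ≡ 123
40^14 ≡ 19
40^18 ≡ 16
40^21 ≡ 126
40^42 ≡ 1
Therefore the multiplicative order of 40 modulo 127 is 42.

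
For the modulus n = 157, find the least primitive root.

φ(157) = 157 − 1 = 156 = 2^2 · 3 · 13.
g is a primitive root iff g^(156/q) ≢ 1 (mod 157) for each prime q ∈ {2, 3, 13}.
g = 2: 2^78 ≡ 156; 2^52 ≡ 1 — hits 1, so not a primitive root.
g = 3: 3^78 ≡ 1 — hits 1, so not a primitive root.
g = 4: 4^78 ≡ 1 — hits 1, so not a primitive root.
g = 5: 5^78 ≡ 156; 5^52 ≡ 12; 5^12 ≡ 130 — none is 1, so 5 is a primitive root.
So 5 is the smallest generator of (Z/157Z)^×.

5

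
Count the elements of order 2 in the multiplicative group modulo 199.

φ(199) = 199 − 1 = 198 = 2 · 3^2 · 11.
Since (Z/199Z)^× is cyclic of order 198, the number of elements of order d is φ(d) when d | 198 and 0 otherwise.
2 | 198, and φ(2) = 2 − 1 = 1.

1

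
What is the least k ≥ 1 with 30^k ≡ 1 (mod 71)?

The order of 30 must divide φ(71) = 71 − 1 = 70 = 2 · 5 · 7.
Divisors of 70: 1, 2, 5, 7, 10, 14, 35, 70.
Evaluate successive powers at the divisors of 70:
30^1 ≡ 30
30^2 ≡ 48
30^5 ≡ 37
30^7 ≡ 1
Therefore the multiplicative order of 30 modulo 71 is 7.

7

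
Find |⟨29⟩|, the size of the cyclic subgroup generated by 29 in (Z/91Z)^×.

3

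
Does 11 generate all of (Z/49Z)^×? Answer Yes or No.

No

φ(49) = φ(7^2) = 7·(7−1) = 42 = 2 · 3 · 7.
Test 11^(42/q) mod 49 for each prime factor q of 42:
11^21 ≡ 1 (mod 49)  [q = 2: ≡ 1 ✗]
11^14 ≡ 30 (mod 49)  [q = 3: ≢ 1 ✓]
11^6 ≡ 15 (mod 49)  [q = 7: ≢ 1 ✓]
The check at q = 2 fails, so 11 generates a proper subgroup.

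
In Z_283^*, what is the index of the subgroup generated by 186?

1

By Lagrange's theorem, ord_283(186) divides φ(283) = 283 − 1 = 282 = 2 · 3 · 47.
Divisors of 282: 1, 2, 3, 6, 47, 94, 141, 282.
Check 186^d mod 283 for each divisor in increasing order:
186^1 ≡ 186 (mod 283)
186^2 ≡ 70 (mod 283)
186^3 ≡ 2 (mod 283)
186^6 ≡ 4 (mod 283)
186^47 ≡ 45 (mod 283)
186^94 ≡ 44 (mod 283)
186^141 ≡ 282 (mod 283)
186^282 ≡ 1 (mod 283) ✓
So ord_283(186) = 282, hence |⟨186⟩| = 282.
The index is φ(283) / ord(186) = 282 / 282 = 1.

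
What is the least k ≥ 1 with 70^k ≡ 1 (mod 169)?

ord(70) | φ(169) = φ(13^2) = 13·(13−1) = 156 = 2^2 · 3 · 13.
Divisors of 156: 1, 2, 3, 4, 6, 12, 13, 26, 39, 52, 78, 156.
Check 70^d mod 169 for each divisor in increasing order:
70^1 ≡ 70 (mod 169)
70^2 ≡ 168 (mod 169)
70^3 ≡ 99 (mod 169)
70^4 ≡ 1 (mod 169) ✓
The smallest such exponent is 4, so the order of 70 is 4.

4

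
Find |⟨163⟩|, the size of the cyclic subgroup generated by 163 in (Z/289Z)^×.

272

The order of 163 must divide φ(289) = φ(17^2) = 17·(17−1) = 272 = 2^4 · 17.
Divisors of 272: 1, 2, 4, 8, 16, 17, 34, 68, 136, 272.
Test each divisor d:
163^1 ≡ 163
163^2 ≡ 270
163^4 ≡ 72
163^8 ≡ 271
163^16 ≡ 35
163^17 ≡ 214
163^34 ≡ 134
163^68 ≡ 38
163^136 ≡ 288
163^272 ≡ 1
So ord_289(163) = 272.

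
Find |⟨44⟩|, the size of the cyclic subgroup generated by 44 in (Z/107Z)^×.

53

By Lagrange's theorem, ord_107(44) divides φ(107) = 107 − 1 = 106 = 2 · 53.
Divisors of 106: 1, 2, 53, 106.
Evaluate successive powers at the divisors of 106:
44^1 ≡ 44 (mod 107)
44^2 ≡ 10 (mod 107)
44^53 ≡ 1 (mod 107) ✓
The smallest such exponent is 53, so the order of 44 is 53.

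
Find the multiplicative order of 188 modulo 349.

348

Since 188 ∈ (Z/349Z)^×, its order divides φ(349) = 349 − 1 = 348 = 2^2 · 3 · 29.
Divisors of 348: 1, 2, 3, 4, 6, 12, 29, 58, 87, 116, 174, 348.
Compute 188^d (mod 349) for the divisors d until we hit 1:
188^1 ≡ 188 (mod 349)
188^2 ≡ 95 (mod 349)
188^3 ≡ 61 (mod 349)
188^4 ≡ 300 (mod 349)
188^6 ≡ 231 (mod 349)
188^12 ≡ 313 (mod 349)
188^29 ≡ 189 (mod 349)
188^58 ≡ 123 (mod 349)
188^87 ≡ 213 (mod 349)
188^116 ≡ 122 (mod 349)
188^174 ≡ 348 (mod 349)
188^348 ≡ 1 (mod 349) ✓
So ord_349(188) = 348.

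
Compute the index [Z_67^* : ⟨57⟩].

1

ord(57) | φ(67) = 67 − 1 = 66 = 2 · 3 · 11.
Divisors of 66: 1, 2, 3, 6, 11, 22, 33, 66.
Check 57^d mod 67 for each divisor in increasing order:
57^1 ≡ 57 (mod 67)
57^2 ≡ 33 (mod 67)
57^3 ≡ 5 (mod 67)
57^6 ≡ 25 (mod 67)
57^11 ≡ 38 (mod 67)
57^22 ≡ 37 (mod 67)
57^33 ≡ 66 (mod 67)
57^66 ≡ 1 (mod 67) ✓
So ord_67(57) = 66, hence |⟨57⟩| = 66.
The index is φ(67) / ord(57) = 66 / 66 = 1.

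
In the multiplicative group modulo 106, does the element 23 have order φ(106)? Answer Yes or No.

φ(106) = φ(2)·φ(53) = 1·52 = 52 = 2^2 · 13.
23 is a primitive root mod 106 iff 23^(φ(106)/q) ≢ 1 for every prime q | φ(106), i.e. q ∈ {2, 13}.
23^26 ≡ 105 (mod 106)  [q = 2: ≢ 1 ✓]
23^4 ≡ 1 (mod 106)  [q = 13: ≡ 1 ✗]
Since 23^4 ≡ 1, the order of 23 divides 4 < 52, so 23 is not a primitive root.

No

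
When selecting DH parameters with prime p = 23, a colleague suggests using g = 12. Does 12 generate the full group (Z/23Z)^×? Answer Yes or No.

φ(23) = 23 − 1 = 22 = 2 · 11.
An element g generates (Z/23Z)^× iff g^(22/q) ≢ 1 (mod 23) for each prime q ∈ {2, 11}.
12^11 ≡ 1 (mod 23)  [q = 2: ≡ 1 ✗]
12^2 ≡ 6 (mod 23)  [q = 11: ≢ 1 ✓]
12^11 ≡ 1 shows ord(12) | 11, strictly less than φ(23); not a primitive root.

No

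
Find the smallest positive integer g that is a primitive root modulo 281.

3

φ(281) = 281 − 1 = 280 = 2^3 · 5 · 7.
g is a primitive root iff g^(280/q) ≢ 1 (mod 281) for each prime q ∈ {2, 5, 7}.
g = 2: 2^140 ≡ 1 — hits 1, so not a primitive root.
g = 3: 3^140 ≡ 280; 3^56 ≡ 86; 3^40 ≡ 249 — none is 1, so 3 is a primitive root.
The smallest primitive root modulo 281 is 3.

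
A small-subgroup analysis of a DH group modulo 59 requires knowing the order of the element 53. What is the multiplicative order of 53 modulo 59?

29

The order of 53 must divide φ(59) = 59 − 1 = 58 = 2 · 29.
Divisors of 58: 1, 2, 29, 58.
Evaluate successive powers at the divisors of 58:
53^1 ≡ 53 (mod 59)
53^2 ≡ 36 (mod 59)
53^29 ≡ 1 (mod 59) ✓
Hence ord(53) = 29.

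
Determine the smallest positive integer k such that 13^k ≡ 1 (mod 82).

40

By Lagrange's theorem, ord_82(13) divides φ(82) = φ(2)·φ(41) = 1·40 = 40 = 2^3 · 5.
Divisors of 40: 1, 2, 4, 5, 8, 10, 20, 40.
Evaluate successive powers at the divisors of 40:
13^1 ≡ 13 (mod 82)
13^2 ≡ 5 (mod 82)
13^4 ≡ 25 (mod 82)
13^5 ≡ 79 (mod 82)
13^8 ≡ 51 (mod 82)
13^10 ≡ 9 (mod 82)
13^20 ≡ 81 (mod 82)
13^40 ≡ 1 (mod 82) ✓
Therefore the multiplicative order of 13 modulo 82 is 40.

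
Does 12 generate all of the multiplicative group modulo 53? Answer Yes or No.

φ(53) = 53 − 1 = 52 = 2^2 · 13.
Test 12^(52/q) mod 53 for each prime factor q of 52:
12^26 ≡ 52 (mod 53)  [q = 2: ≢ 1 ✓]
12^4 ≡ 13 (mod 53)  [q = 13: ≢ 1 ✓]
None equal 1, so ord_53(12) = 52: 12 is a primitive root.

Yes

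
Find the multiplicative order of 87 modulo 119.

By Lagrange's theorem, ord_119(87) divides φ(119) = φ(7·17) = (7−1)·(17−1) = 6·16 = 96 = 2^5 · 3.
Divisors of 96: 1, 2, 3, 4, 6, 8, 12, 16, 24, 32, 48, 96.
Compute 87^d (mod 119) for the divisors d until we hit 1:
87^1 ≡ 87
87^2 ≡ 72
87^3 ≡ 76
87^4 ≡ 67
87^6 ≡ 64
87^8 ≡ 86
87^12 ≡ 50
87^16 ≡ 18
87^24 ≡ 1
Therefore the multiplicative order of 87 modulo 119 is 24.

24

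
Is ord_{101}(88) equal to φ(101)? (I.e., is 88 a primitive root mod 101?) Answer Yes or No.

No

φ(101) = 101 − 1 = 100 = 2^2 · 5^2.
Test 88^(100/q) mod 101 for each prime factor q of 100:
88^50 ≡ 1 (mod 101)  [q = 2: ≡ 1 ✗]
88^20 ≡ 95 (mod 101)  [q = 5: ≢ 1 ✓]
Since 88^50 ≡ 1, the order of 88 divides 50 < 100, so 88 is not a primitive root.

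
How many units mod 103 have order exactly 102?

φ(103) = 103 − 1 = 102 = 2 · 3 · 17.
(Z/103Z)^× is cyclic (|G| = 102); a cyclic group of order m has exactly φ(d) elements of each order d | m, and none otherwise.
102 = 2 · 3 · 17 divides 102, and φ(102) = 32.

32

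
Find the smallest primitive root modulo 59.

φ(59) = 59 − 1 = 58 = 2 · 29.
g is a primitive root iff g^(58/q) ≢ 1 (mod 59) for each prime q ∈ {2, 29}.
g = 2: 2^29 ≡ 58; 2^2 ≡ 4 — none is 1, so 2 is a primitive root.
So 2 is the smallest generator of (Z/59Z)^×.

2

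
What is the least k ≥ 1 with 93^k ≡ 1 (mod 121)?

55

ord(93) | φ(121) = φ(11^2) = 11·(11−1) = 110 = 2 · 5 · 11.
Divisors of 110: 1, 2, 5, 10, 11, 22, 55, 110.
Test each divisor d:
93^1 ≡ 93
93^2 ≡ 58
93^5 ≡ 67
93^10 ≡ 12
93^11 ≡ 27
93^22 ≡ 3
93^55 ≡ 1
The smallest such exponent is 55, so the order of 93 is 55.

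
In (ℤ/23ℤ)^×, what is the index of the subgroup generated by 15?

1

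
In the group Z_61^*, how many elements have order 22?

0

φ(61) = 61 − 1 = 60 = 2^2 · 3 · 5.
In a cyclic group of order 60, there are φ(d) elements of order d for each divisor d of 60, and zero for non-divisors.
Since 22 ∤ 60, the count is 0.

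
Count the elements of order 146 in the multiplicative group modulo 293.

72

φ(293) = 293 − 1 = 292 = 2^2 · 73.
(Z/293Z)^× is cyclic (|G| = 292); a cyclic group of order m has exactly φ(d) elements of each order d | m, and none otherwise.
146 = 2 · 73 divides 292, and φ(146) = 72.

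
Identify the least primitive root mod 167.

φ(167) = 167 − 1 = 166 = 2 · 83.
g is a primitive root iff g^(166/q) ≢ 1 (mod 167) for each prime q ∈ {2, 83}.
g = 2: 2^83 ≡ 1 — hits 1, so not a primitive root.
g = 3: 3^83 ≡ 1 — hits 1, so not a primitive root.
g = 4: 4^83 ≡ 1 — hits 1, so not a primitive root.
g = 5: 5^83 ≡ 166; 5^2 ≡ 25 — none is 1, so 5 is a primitive root.
The smallest primitive root modulo 167 is 5.

5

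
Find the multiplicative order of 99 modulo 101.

100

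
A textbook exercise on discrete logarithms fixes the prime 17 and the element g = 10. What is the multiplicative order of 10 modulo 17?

16

ord(10) | φ(17) = 17 − 1 = 16 = 2^4.
Divisors of 16: 1, 2, 4, 8, 16.
Evaluate successive powers at the divisors of 16:
10^1 ≡ 10 (mod 17)
10^2 ≡ 15 (mod 17)
10^4 ≡ 4 (mod 17)
10^8 ≡ 16 (mod 17)
10^16 ≡ 1 (mod 17) ✓
Hence ord(10) = 16.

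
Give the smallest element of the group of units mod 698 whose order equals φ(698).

7

φ(698) = φ(2)·φ(349) = 1·348 = 348 = 2^2 · 3 · 29.
Test candidates g = 2, 3, … against the prime factors q ∈ {2, 3, 29} of φ(698): g is a generator iff g^(348/q) ≢ 1 for every such q.
g = 2: gcd(2, 698) = 2 > 1, not a unit — skip.
g = 3: 3^174 ≡ 1 — hits 1, so not a primitive root.
g = 4: gcd(4, 698) = 2 > 1, not a unit — skip.
g = 5: 5^174 ≡ 1 — hits 1, so not a primitive root.
g = 6: gcd(6, 698) = 2 > 1, not a unit — skip.
g = 7: 7^174 ≡ 697; 7^116 ≡ 575; 7^12 ≡ 249 — none is 1, so 7 is a primitive root.
The smallest primitive root modulo 698 is 7.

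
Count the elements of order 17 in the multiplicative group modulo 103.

φ(103) = 103 − 1 = 102 = 2 · 3 · 17.
Since (Z/103Z)^× is cyclic of order 102, the number of elements of order d is φ(d) when d | 102 and 0 otherwise.
17 | 102, and φ(17) = 17 − 1 = 16.

16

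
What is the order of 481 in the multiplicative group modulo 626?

24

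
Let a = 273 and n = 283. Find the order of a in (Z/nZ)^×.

Since 273 ∈ (Z/283Z)^×, its order divides φ(283) = 283 − 1 = 282 = 2 · 3 · 47.
Divisors of 282: 1, 2, 3, 6, 47, 94, 141, 282.
Compute 273^d (mod 283) for the divisors d until we hit 1:
273^1 ≡ 273 (mod 283)
273^2 ≡ 100 (mod 283)
273^3 ≡ 132 (mod 283)
273^6 ≡ 161 (mod 283)
273^47 ≡ 45 (mod 283)
273^94 ≡ 44 (mod 283)
273^141 ≡ 282 (mod 283)
273^282 ≡ 1 (mod 283) ✓
The smallest such exponent is 282, so the order of 273 is 282.

282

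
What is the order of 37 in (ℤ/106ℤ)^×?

ord(37) | φ(106) = φ(2)·φ(53) = 1·52 = 52 = 2^2 · 13.
Divisors of 52: 1, 2, 4, 13, 26, 52.
Check 37^d mod 106 for each divisor in increasing order:
37^1 ≡ 37 (mod 106)
37^2 ≡ 97 (mod 106)
37^4 ≡ 81 (mod 106)
37^13 ≡ 105 (mod 106)
37^26 ≡ 1 (mod 106) ✓
Hence ord(37) = 26.

26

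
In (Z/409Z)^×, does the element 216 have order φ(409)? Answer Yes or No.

No

φ(409) = 409 − 1 = 408 = 2^3 · 3 · 17.
216 is a primitive root mod 409 iff 216^(φ(409)/q) ≢ 1 for every prime q | φ(409), i.e. q ∈ {2, 3, 17}.
216^204 ≡ 1 (mod 409)  [q = 2: ≡ 1 ✗]
216^136 ≡ 1 (mod 409)  [q = 3: ≡ 1 ✗]
216^24 ≡ 69 (mod 409)  [q = 17: ≢ 1 ✓]
The check at q = 2 fails, so 216 generates a proper subgroup.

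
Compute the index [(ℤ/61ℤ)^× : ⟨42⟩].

Since 42 ∈ (Z/61Z)^×, its order divides φ(61) = 61 − 1 = 60 = 2^2 · 3 · 5.
Divisors of 60: 1, 2, 3, 4, 5, 6, 10, 12, 15, 20, 30, 60.
Evaluate successive powers at the divisors of 60:
42^1 ≡ 42 (mod 61)
42^2 ≡ 56 (mod 61)
42^3 ≡ 34 (mod 61)
42^4 ≡ 25 (mod 61)
42^5 ≡ 13 (mod 61)
42^6 ≡ 58 (mod 61)
42^10 ≡ 47 (mod 61)
42^12 ≡ 9 (mod 61)
42^15 ≡ 1 (mod 61) ✓
The order of 42 is 15, so the subgroup it generates has 15 elements.
Index = |(Z/61Z)^×| / |⟨42⟩| = 60 / 15 = 4.

4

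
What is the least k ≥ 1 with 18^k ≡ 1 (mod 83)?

82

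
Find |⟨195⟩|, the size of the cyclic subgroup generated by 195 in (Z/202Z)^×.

ord(195) | φ(202) = φ(2)·φ(101) = 1·100 = 100 = 2^2 · 5^2.
Divisors of 100: 1, 2, 4, 5, 10, 20, 25, 50, 100.
Compute 195^d (mod 202) for the divisors d until we hit 1:
195^1 ≡ 195 (mod 202)
195^2 ≡ 49 (mod 202)
195^4 ≡ 179 (mod 202)
195^5 ≡ 161 (mod 202)
195^10 ≡ 65 (mod 202)
195^20 ≡ 185 (mod 202)
195^25 ≡ 91 (mod 202)
195^50 ≡ 201 (mod 202)
195^100 ≡ 1 (mod 202) ✓
Hence ord(195) = 100.

100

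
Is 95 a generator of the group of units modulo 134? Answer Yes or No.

Yes

φ(134) = φ(2)·φ(67) = 1·66 = 66 = 2 · 3 · 11.
95 is a primitive root mod 134 iff 95^(φ(134)/q) ≢ 1 for every prime q | φ(134), i.e. q ∈ {2, 3, 11}.
95^33 ≡ 133 (mod 134)  [q = 2: ≢ 1 ✓]
95^22 ≡ 37 (mod 134)  [q = 3: ≢ 1 ✓]
95^6 ≡ 107 (mod 134)  [q = 11: ≢ 1 ✓]
None equal 1, so ord_134(95) = 66: 95 is a primitive root.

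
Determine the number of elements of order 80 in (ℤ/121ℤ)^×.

φ(121) = φ(11^2) = 11·(11−1) = 110 = 2 · 5 · 11.
(Z/121Z)^× is cyclic (|G| = 110); a cyclic group of order m has exactly φ(d) elements of each order d | m, and none otherwise.
Here 110 is not a multiple of 80, so there are no elements of order 80.

0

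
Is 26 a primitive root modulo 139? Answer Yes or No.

Yes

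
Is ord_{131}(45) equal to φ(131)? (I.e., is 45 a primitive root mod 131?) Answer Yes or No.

No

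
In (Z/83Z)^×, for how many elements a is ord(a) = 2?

1

φ(83) = 83 − 1 = 82 = 2 · 41.
Since (Z/83Z)^× is cyclic of order 82, the number of elements of order d is φ(d) when d | 82 and 0 otherwise.
2 | 82, and φ(2) = 2 − 1 = 1.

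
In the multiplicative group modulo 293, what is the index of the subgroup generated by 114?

1

The order of 114 must divide φ(293) = 293 − 1 = 292 = 2^2 · 73.
Divisors of 292: 1, 2, 4, 73, 146, 292.
Evaluate successive powers at the divisors of 292:
114^1 ≡ 114 (mod 293)
114^2 ≡ 104 (mod 293)
114^4 ≡ 268 (mod 293)
114^73 ≡ 138 (mod 293)
114^146 ≡ 292 (mod 293)
114^292 ≡ 1 (mod 293) ✓
So ord_293(114) = 292, hence |⟨114⟩| = 292.
[(Z/293Z)^× : ⟨114⟩] = 292/292 = 1.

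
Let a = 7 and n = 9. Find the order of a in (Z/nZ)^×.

The order of 7 must divide φ(9) = φ(3^2) = 3·(3−1) = 6 = 2 · 3.
Divisors of 6: 1, 2, 3, 6.
Compute 7^d (mod 9) for the divisors d until we hit 1:
7^1 ≡ 7
7^2 ≡ 4
7^3 ≡ 1
The smallest such exponent is 3, so the order of 7 is 3.

3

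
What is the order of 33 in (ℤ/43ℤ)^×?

The order of 33 must divide φ(43) = 43 − 1 = 42 = 2 · 3 · 7.
Divisors of 42: 1, 2, 3, 6, 7, 14, 21, 42.
Compute 33^d (mod 43) for the divisors d until we hit 1:
33^1 ≡ 33 (mod 43)
33^2 ≡ 14 (mod 43)
33^3 ≡ 32 (mod 43)
33^6 ≡ 35 (mod 43)
33^7 ≡ 37 (mod 43)
33^14 ≡ 36 (mod 43)
33^21 ≡ 42 (mod 43)
33^42 ≡ 1 (mod 43) ✓
The smallest such exponent is 42, so the order of 33 is 42.

42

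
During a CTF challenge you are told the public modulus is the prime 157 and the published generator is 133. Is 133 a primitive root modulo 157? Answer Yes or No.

Yes

φ(157) = 157 − 1 = 156 = 2^2 · 3 · 13.
133 is a primitive root mod 157 iff 133^(φ(157)/q) ≢ 1 for every prime q | φ(157), i.e. q ∈ {2, 3, 13}.
133^78 ≡ 156 (mod 157)  [q = 2: ≢ 1 ✓]
133^52 ≡ 12 (mod 157)  [q = 3: ≢ 1 ✓]
133^12 ≡ 14 (mod 157)  [q = 13: ≢ 1 ✓]
Every test exponent gives a nontrivial residue, hence 133 generates the full group.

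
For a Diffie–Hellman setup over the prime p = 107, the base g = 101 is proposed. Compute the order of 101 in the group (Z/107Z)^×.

ord(101) | φ(107) = 107 − 1 = 106 = 2 · 53.
Divisors of 106: 1, 2, 53, 106.
Evaluate successive powers at the divisors of 106:
101^1 ≡ 101 (mod 107)
101^2 ≡ 36 (mod 107)
101^53 ≡ 1 (mod 107) ✓
Therefore the multiplicative order of 101 modulo 107 is 53.

53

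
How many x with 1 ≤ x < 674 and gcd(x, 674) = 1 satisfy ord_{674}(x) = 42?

12

φ(674) = φ(2)·φ(337) = 1·336 = 336 = 2^4 · 3 · 7.
Since (Z/674Z)^× is cyclic of order 336, the number of elements of order d is φ(d) when d | 336 and 0 otherwise.
42 = 2 · 3 · 7 divides 336, and φ(42) = 12.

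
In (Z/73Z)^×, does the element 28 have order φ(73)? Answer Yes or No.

Yes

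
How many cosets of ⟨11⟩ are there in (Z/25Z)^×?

4

Since 11 ∈ (Z/25Z)^×, its order divides φ(25) = φ(5^2) = 5·(5−1) = 20 = 2^2 · 5.
Divisors of 20: 1, 2, 4, 5, 10, 20.
Check 11^d mod 25 for each divisor in increasing order:
11^1 ≡ 11
11^2 ≡ 21
11^4 ≡ 16
11^5 ≡ 1
The order of 11 is 5, so the subgroup it generates has 5 elements.
The index is φ(25) / ord(11) = 20 / 5 = 4.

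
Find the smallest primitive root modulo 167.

φ(167) = 167 − 1 = 166 = 2 · 83.
Test candidates g = 2, 3, … against the prime factors q ∈ {2, 83} of φ(167): g is a generator iff g^(166/q) ≢ 1 for every such q.
g = 2: 2^83 ≡ 1 — hits 1, so not a primitive root.
g = 3: 3^83 ≡ 1 — hits 1, so not a primitive root.
g = 4: 4^83 ≡ 1 — hits 1, so not a primitive root.
g = 5: 5^83 ≡ 166; 5^2 ≡ 25 — none is 1, so 5 is a primitive root.
The smallest primitive root modulo 167 is 5.

5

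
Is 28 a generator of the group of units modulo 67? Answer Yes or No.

φ(67) = 67 − 1 = 66 = 2 · 3 · 11.
An element g generates (Z/67Z)^× iff g^(66/q) ≢ 1 (mod 67) for each prime q ∈ {2, 3, 11}.
28^33 ≡ 66 (mod 67)  [q = 2: ≢ 1 ✓]
28^22 ≡ 37 (mod 67)  [q = 3: ≢ 1 ✓]
28^6 ≡ 40 (mod 67)  [q = 11: ≢ 1 ✓]
All checks pass, so 28 has order 66 and is a primitive root modulo 67.

Yes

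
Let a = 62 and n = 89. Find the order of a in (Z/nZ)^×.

88

Since 62 ∈ (Z/89Z)^×, its order divides φ(89) = 89 − 1 = 88 = 2^3 · 11.
Divisors of 88: 1, 2, 4, 8, 11, 22, 44, 88.
Compute 62^d (mod 89) for the divisors d until we hit 1:
62^1 ≡ 62
62^2 ≡ 17
62^4 ≡ 22
62^8 ≡ 39
62^11 ≡ 77
62^22 ≡ 55
62^44 ≡ 88
62^88 ≡ 1
Hence ord(62) = 88.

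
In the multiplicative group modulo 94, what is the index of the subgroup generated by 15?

1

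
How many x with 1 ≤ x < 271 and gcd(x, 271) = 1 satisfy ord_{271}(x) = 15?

8

φ(271) = 271 − 1 = 270 = 2 · 3^3 · 5.
Since (Z/271Z)^× is cyclic of order 270, the number of elements of order d is φ(d) when d | 270 and 0 otherwise.
15 = 3 · 5 divides 270, and φ(15) = 8.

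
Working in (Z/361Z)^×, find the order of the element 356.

By Lagrange's theorem, ord_361(356) divides φ(361) = φ(19^2) = 19·(19−1) = 342 = 2 · 3^2 · 19.
Divisors of 342: 1, 2, 3, 6, 9, 18, 19, 38, 57, 114, 171, 342.
Test each divisor d:
356^1 ≡ 356 (mod 361)
356^2 ≡ 25 (mod 361)
356^3 ≡ 236 (mod 361)
356^6 ≡ 102 (mod 361)
356^9 ≡ 246 (mod 361)
356^18 ≡ 229 (mod 361)
356^19 ≡ 299 (mod 361)
356^38 ≡ 234 (mod 361)
356^57 ≡ 293 (mod 361)
356^114 ≡ 292 (mod 361)
356^171 ≡ 360 (mod 361)
356^342 ≡ 1 (mod 361) ✓
The smallest such exponent is 342, so the order of 356 is 342.

342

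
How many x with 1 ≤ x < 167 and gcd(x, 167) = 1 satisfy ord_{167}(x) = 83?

82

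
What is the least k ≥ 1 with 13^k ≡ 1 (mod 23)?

11

The order of 13 must divide φ(23) = 23 − 1 = 22 = 2 · 11.
Divisors of 22: 1, 2, 11, 22.
Test each divisor d:
13^1 ≡ 13 (mod 23)
13^2 ≡ 8 (mod 23)
13^11 ≡ 1 (mod 23) ✓
Hence ord(13) = 11.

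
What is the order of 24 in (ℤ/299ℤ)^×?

12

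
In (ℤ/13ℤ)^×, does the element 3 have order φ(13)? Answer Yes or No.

No

φ(13) = 13 − 1 = 12 = 2^2 · 3.
Test 3^(12/q) mod 13 for each prime factor q of 12:
3^6 ≡ 1 (mod 13)  [q = 2: ≡ 1 ✗]
3^4 ≡ 3 (mod 13)  [q = 3: ≢ 1 ✓]
The check at q = 2 fails, so 3 generates a proper subgroup.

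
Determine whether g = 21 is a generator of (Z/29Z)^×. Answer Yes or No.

φ(29) = 29 − 1 = 28 = 2^2 · 7.
It suffices to check that the order of 21 is not a proper divisor of 28: compute 21^(28/q) for q ∈ {2, 7}.
21^14 ≡ 28 (mod 29)  [q = 2: ≢ 1 ✓]
21^4 ≡ 7 (mod 29)  [q = 7: ≢ 1 ✓]
All checks pass, so 21 has order 28 and is a primitive root modulo 29.

Yes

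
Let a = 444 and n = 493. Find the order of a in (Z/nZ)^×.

56

By Lagrange's theorem, ord_493(444) divides φ(493) = φ(17·29) = (17−1)·(29−1) = 16·28 = 448 = 2^6 · 7.
Divisors of 448: 1, 2, 4, 7, 8, 14, 16, 28, 32, 56, 64, 112, 224, 448.
Test each divisor d:
444^1 ≡ 444 (mod 493)
444^2 ≡ 429 (mod 493)
444^4 ≡ 152 (mod 493)
444^7 ≡ 434 (mod 493)
444^8 ≡ 426 (mod 493)
444^14 ≡ 30 (mod 493)
444^16 ≡ 52 (mod 493)
444^28 ≡ 407 (mod 493)
444^32 ≡ 239 (mod 493)
444^56 ≡ 1 (mod 493) ✓
Hence ord(444) = 56.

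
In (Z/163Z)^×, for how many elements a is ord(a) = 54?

18

φ(163) = 163 − 1 = 162 = 2 · 3^4.
Since (Z/163Z)^× is cyclic of order 162, the number of elements of order d is φ(d) when d | 162 and 0 otherwise.
54 = 2 · 3^3 divides 162, and φ(54) = 18.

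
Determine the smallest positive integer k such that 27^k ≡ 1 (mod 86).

14

Since 27 ∈ (Z/86Z)^×, its order divides φ(86) = φ(2)·φ(43) = 1·42 = 42 = 2 · 3 · 7.
Divisors of 42: 1, 2, 3, 6, 7, 14, 21, 42.
Check 27^d mod 86 for each divisor in increasing order:
27^1 ≡ 27 (mod 86)
27^2 ≡ 41 (mod 86)
27^3 ≡ 75 (mod 86)
27^6 ≡ 35 (mod 86)
27^7 ≡ 85 (mod 86)
27^14 ≡ 1 (mod 86) ✓
Therefore the multiplicative order of 27 modulo 86 is 14.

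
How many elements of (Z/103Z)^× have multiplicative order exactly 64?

0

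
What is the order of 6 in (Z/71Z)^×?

35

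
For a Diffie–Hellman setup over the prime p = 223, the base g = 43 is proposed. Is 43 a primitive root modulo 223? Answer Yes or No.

No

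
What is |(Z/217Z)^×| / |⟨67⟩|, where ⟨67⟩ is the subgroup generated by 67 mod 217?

60

By Lagrange's theorem, ord_217(67) divides φ(217) = φ(7·31) = (7−1)·(31−1) = 6·30 = 180 = 2^2 · 3^2 · 5.
Divisors of 180: 1, 2, 3, 4, 5, 6, 9, 10, 12, 15, 18, 20, 30, 36, 45, 60, 90, 180.
Test each divisor d:
67^1 ≡ 67
67^2 ≡ 149
67^3 ≡ 1
So ord_217(67) = 3, hence |⟨67⟩| = 3.
The index is φ(217) / ord(67) = 180 / 3 = 60.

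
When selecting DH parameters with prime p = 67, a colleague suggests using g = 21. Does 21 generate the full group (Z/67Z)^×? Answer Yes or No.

No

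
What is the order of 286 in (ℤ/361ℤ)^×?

19

By Lagrange's theorem, ord_361(286) divides φ(361) = φ(19^2) = 19·(19−1) = 342 = 2 · 3^2 · 19.
Divisors of 342: 1, 2, 3, 6, 9, 18, 19, 38, 57, 114, 171, 342.
Test each divisor d:
286^1 ≡ 286
286^2 ≡ 210
286^3 ≡ 134
286^6 ≡ 267
286^9 ≡ 39
286^18 ≡ 77
286^19 ≡ 1
Therefore the multiplicative order of 286 modulo 361 is 19.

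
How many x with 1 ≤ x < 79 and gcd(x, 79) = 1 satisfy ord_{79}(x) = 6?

2

φ(79) = 79 − 1 = 78 = 2 · 3 · 13.
Since (Z/79Z)^× is cyclic of order 78, the number of elements of order d is φ(d) when d | 78 and 0 otherwise.
6 = 2 · 3 divides 78, and φ(6) = 2.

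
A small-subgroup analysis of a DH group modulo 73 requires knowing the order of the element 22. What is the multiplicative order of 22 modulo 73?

Since 22 ∈ (Z/73Z)^×, its order divides φ(73) = 73 − 1 = 72 = 2^3 · 3^2.
Divisors of 72: 1, 2, 3, 4, 6, 8, 9, 12, 18, 24, 36, 72.
Check 22^d mod 73 for each divisor in increasing order:
22^1 ≡ 22
22^2 ≡ 46
22^3 ≡ 63
22^4 ≡ 72
22^6 ≡ 27
22^8 ≡ 1
So ord_73(22) = 8.

8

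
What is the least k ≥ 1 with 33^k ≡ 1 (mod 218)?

4

By Lagrange's theorem, ord_218(33) divides φ(218) = φ(2)·φ(109) = 1·108 = 108 = 2^2 · 3^3.
Divisors of 108: 1, 2, 3, 4, 6, 9, 12, 18, 27, 36, 54, 108.
Evaluate successive powers at the divisors of 108:
33^1 ≡ 33 (mod 218)
33^2 ≡ 217 (mod 218)
33^3 ≡ 185 (mod 218)
33^4 ≡ 1 (mod 218) ✓
Therefore the multiplicative order of 33 modulo 218 is 4.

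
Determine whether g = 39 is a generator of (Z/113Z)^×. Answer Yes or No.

φ(113) = 113 − 1 = 112 = 2^4 · 7.
39 is a primitive root mod 113 iff 39^(φ(113)/q) ≢ 1 for every prime q | φ(113), i.e. q ∈ {2, 7}.
39^56 ≡ 112 (mod 113)  [q = 2: ≢ 1 ✓]
39^16 ≡ 28 (mod 113)  [q = 7: ≢ 1 ✓]
All checks pass, so 39 has order 112 and is a primitive root modulo 113.

Yes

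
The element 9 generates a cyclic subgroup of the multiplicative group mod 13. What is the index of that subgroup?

4

By Lagrange's theorem, ord_13(9) divides φ(13) = 13 − 1 = 12 = 2^2 · 3.
Divisors of 12: 1, 2, 3, 4, 6, 12.
Compute 9^d (mod 13) for the divisors d until we hit 1:
9^1 ≡ 9 (mod 13)
9^2 ≡ 3 (mod 13)
9^3 ≡ 1 (mod 13) ✓
Thus |⟨9⟩| = ord(9) = 3.
Index = |(Z/13Z)^×| / |⟨9⟩| = 12 / 3 = 4.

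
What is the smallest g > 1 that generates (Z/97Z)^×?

φ(97) = 97 − 1 = 96 = 2^5 · 3.
g is a primitive root iff g^(96/q) ≢ 1 (mod 97) for each prime q ∈ {2, 3}.
g = 2: 2^48 ≡ 1 — hits 1, so not a primitive root.
g = 3: 3^48 ≡ 1 — hits 1, so not a primitive root.
g = 4: 4^48 ≡ 1 — hits 1, so not a primitive root.
g = 5: 5^48 ≡ 96; 5^32 ≡ 35 — none is 1, so 5 is a primitive root.
So 5 is the smallest generator of (Z/97Z)^×.

5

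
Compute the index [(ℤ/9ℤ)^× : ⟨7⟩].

2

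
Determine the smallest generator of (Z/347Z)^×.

2

φ(347) = 347 − 1 = 346 = 2 · 173.
Test candidates g = 2, 3, … against the prime factors q ∈ {2, 173} of φ(347): g is a generator iff g^(346/q) ≢ 1 for every such q.
g = 2: 2^173 ≡ 346; 2^2 ≡ 4 — none is 1, so 2 is a primitive root.
Hence the least primitive root of 347 is 2.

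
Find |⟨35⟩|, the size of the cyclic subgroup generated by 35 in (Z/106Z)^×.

52

By Lagrange's theorem, ord_106(35) divides φ(106) = φ(2)·φ(53) = 1·52 = 52 = 2^2 · 13.
Divisors of 52: 1, 2, 4, 13, 26, 52.
Check 35^d mod 106 for each divisor in increasing order:
35^1 ≡ 35 (mod 106)
35^2 ≡ 59 (mod 106)
35^4 ≡ 89 (mod 106)
35^13 ≡ 83 (mod 106)
35^26 ≡ 105 (mod 106)
35^52 ≡ 1 (mod 106) ✓
Therefore the multiplicative order of 35 modulo 106 is 52.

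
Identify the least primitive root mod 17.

3

φ(17) = 17 − 1 = 16 = 2^4.
Test candidates g = 2, 3, … against the prime factors q ∈ {2} of φ(17): g is a generator iff g^(16/q) ≢ 1 for every such q.
g = 2: 2^8 ≡ 1 — hits 1, so not a primitive root.
g = 3: 3^8 ≡ 16 — none is 1, so 3 is a primitive root.
So 3 is the smallest generator of (Z/17Z)^×.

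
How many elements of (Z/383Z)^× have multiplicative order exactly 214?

φ(383) = 383 − 1 = 382 = 2 · 191.
Since (Z/383Z)^× is cyclic of order 382, the number of elements of order d is φ(d) when d | 382 and 0 otherwise.
Since 214 ∤ 382, the count is 0.

0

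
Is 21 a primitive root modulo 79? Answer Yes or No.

No

φ(79) = 79 − 1 = 78 = 2 · 3 · 13.
An element g generates (Z/79Z)^× iff g^(78/q) ≢ 1 (mod 79) for each prime q ∈ {2, 3, 13}.
21^39 ≡ 1 (mod 79)  [q = 2: ≡ 1 ✗]
21^26 ≡ 1 (mod 79)  [q = 3: ≡ 1 ✗]
21^6 ≡ 8 (mod 79)  [q = 13: ≢ 1 ✓]
21^39 ≡ 1 shows ord(21) | 39, strictly less than φ(79); not a primitive root.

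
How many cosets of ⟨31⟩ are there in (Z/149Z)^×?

4

ord(31) | φ(149) = 149 − 1 = 148 = 2^2 · 37.
Divisors of 148: 1, 2, 4, 37, 74, 148.
Test each divisor d:
31^1 ≡ 31 (mod 149)
31^2 ≡ 67 (mod 149)
31^4 ≡ 19 (mod 149)
31^37 ≡ 1 (mod 149) ✓
The order of 31 is 37, so the subgroup it generates has 37 elements.
Index = |(Z/149Z)^×| / |⟨31⟩| = 148 / 37 = 4.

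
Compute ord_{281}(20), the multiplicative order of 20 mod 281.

ord(20) | φ(281) = 281 − 1 = 280 = 2^3 · 5 · 7.
Divisors of 280: 1, 2, 4, 5, 7, 8, 10, 14, 20, 28, 35, 40, 56, 70, 140, 280.
Compute 20^d (mod 281) for the divisors d until we hit 1:
20^1 ≡ 20 (mod 281)
20^2 ≡ 119 (mod 281)
20^4 ≡ 111 (mod 281)
20^5 ≡ 253 (mod 281)
20^7 ≡ 40 (mod 281)
20^8 ≡ 238 (mod 281)
20^10 ≡ 222 (mod 281)
20^14 ≡ 195 (mod 281)
20^20 ≡ 109 (mod 281)
20^28 ≡ 90 (mod 281)
20^35 ≡ 228 (mod 281)
20^40 ≡ 79 (mod 281)
20^56 ≡ 232 (mod 281)
20^70 ≡ 280 (mod 281)
20^140 ≡ 1 (mod 281) ✓
Hence ord(20) = 140.

140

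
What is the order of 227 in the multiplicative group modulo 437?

By Lagrange's theorem, ord_437(227) divides φ(437) = φ(19·23) = (19−1)·(23−1) = 18·22 = 396 = 2^2 · 3^2 · 11.
Divisors of 396: 1, 2, 3, 4, 6, 9, 11, 12, 18, 22, 33, 36, 44, 66, 99, 132, 198, 396.
Evaluate successive powers at the divisors of 396:
227^1 ≡ 227
227^2 ≡ 400
227^3 ≡ 341
227^4 ≡ 58
227^6 ≡ 39
227^9 ≡ 189
227^11 ≡ 436
227^12 ≡ 210
227^18 ≡ 324
227^22 ≡ 1
The smallest such exponent is 22, so the order of 227 is 22.

22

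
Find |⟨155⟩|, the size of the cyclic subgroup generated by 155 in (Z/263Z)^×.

262

The order of 155 must divide φ(263) = 263 − 1 = 262 = 2 · 131.
Divisors of 262: 1, 2, 131, 262.
Compute 155^d (mod 263) for the divisors d until we hit 1:
155^1 ≡ 155 (mod 263)
155^2 ≡ 92 (mod 263)
155^131 ≡ 262 (mod 263)
155^262 ≡ 1 (mod 263) ✓
Therefore the multiplicative order of 155 modulo 263 is 262.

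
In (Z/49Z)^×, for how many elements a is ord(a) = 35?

0

φ(49) = φ(7^2) = 7·(7−1) = 42 = 2 · 3 · 7.
Since (Z/49Z)^× is cyclic of order 42, the number of elements of order d is φ(d) when d | 42 and 0 otherwise.
Since 35 ∤ 42, the count is 0.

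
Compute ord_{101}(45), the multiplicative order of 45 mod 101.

50

Since 45 ∈ (Z/101Z)^×, its order divides φ(101) = 101 − 1 = 100 = 2^2 · 5^2.
Divisors of 100: 1, 2, 4, 5, 10, 20, 25, 50, 100.
Evaluate successive powers at the divisors of 100:
45^1 ≡ 45 (mod 101)
45^2 ≡ 5 (mod 101)
45^4 ≡ 25 (mod 101)
45^5 ≡ 14 (mod 101)
45^10 ≡ 95 (mod 101)
45^20 ≡ 36 (mod 101)
45^25 ≡ 100 (mod 101)
45^50 ≡ 1 (mod 101) ✓
So ord_101(45) = 50.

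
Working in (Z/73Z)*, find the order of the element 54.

36

The order of 54 must divide φ(73) = 73 − 1 = 72 = 2^3 · 3^2.
Divisors of 72: 1, 2, 3, 4, 6, 8, 9, 12, 18, 24, 36, 72.
Compute 54^d (mod 73) for the divisors d until we hit 1:
54^1 ≡ 54 (mod 73)
54^2 ≡ 69 (mod 73)
54^3 ≡ 3 (mod 73)
54^4 ≡ 16 (mod 73)
54^6 ≡ 9 (mod 73)
54^8 ≡ 37 (mod 73)
54^9 ≡ 27 (mod 73)
54^12 ≡ 8 (mod 73)
54^18 ≡ 72 (mod 73)
54^24 ≡ 64 (mod 73)
54^36 ≡ 1 (mod 73) ✓
Therefore the multiplicative order of 54 modulo 73 is 36.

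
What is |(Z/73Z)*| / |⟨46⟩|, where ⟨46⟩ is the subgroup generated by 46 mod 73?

Since 46 ∈ (Z/73Z)^×, its order divides φ(73) = 73 − 1 = 72 = 2^3 · 3^2.
Divisors of 72: 1, 2, 3, 4, 6, 8, 9, 12, 18, 24, 36, 72.
Evaluate successive powers at the divisors of 72:
46^1 ≡ 46 (mod 73)
46^2 ≡ 72 (mod 73)
46^3 ≡ 27 (mod 73)
46^4 ≡ 1 (mod 73) ✓
Thus |⟨46⟩| = ord(46) = 4.
The index is φ(73) / ord(46) = 72 / 4 = 18.

18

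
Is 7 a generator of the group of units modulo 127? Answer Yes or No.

Yes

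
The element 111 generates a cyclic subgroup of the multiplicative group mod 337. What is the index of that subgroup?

42

The order of 111 must divide φ(337) = 337 − 1 = 336 = 2^4 · 3 · 7.
Divisors of 336: 1, 2, 3, 4, 6, 7, 8, 12, 14, 16, 21, 24, 28, 42, 48, 56, 84, 112, 168, 336.
Compute 111^d (mod 337) for the divisors d until we hit 1:
111^1 ≡ 111
111^2 ≡ 189
111^3 ≡ 85
111^4 ≡ 336
111^6 ≡ 148
111^7 ≡ 252
111^8 ≡ 1
So ord_337(111) = 8, hence |⟨111⟩| = 8.
The index is φ(337) / ord(111) = 336 / 8 = 42.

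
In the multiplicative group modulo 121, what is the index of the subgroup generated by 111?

ord(111) | φ(121) = φ(11^2) = 11·(11−1) = 110 = 2 · 5 · 11.
Divisors of 110: 1, 2, 5, 10, 11, 22, 55, 110.
Check 111^d mod 121 for each divisor in increasing order:
111^1 ≡ 111 (mod 121)
111^2 ≡ 100 (mod 121)
111^5 ≡ 67 (mod 121)
111^10 ≡ 12 (mod 121)
111^11 ≡ 1 (mod 121) ✓
Thus |⟨111⟩| = ord(111) = 11.
The index is φ(121) / ord(111) = 110 / 11 = 10.

10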